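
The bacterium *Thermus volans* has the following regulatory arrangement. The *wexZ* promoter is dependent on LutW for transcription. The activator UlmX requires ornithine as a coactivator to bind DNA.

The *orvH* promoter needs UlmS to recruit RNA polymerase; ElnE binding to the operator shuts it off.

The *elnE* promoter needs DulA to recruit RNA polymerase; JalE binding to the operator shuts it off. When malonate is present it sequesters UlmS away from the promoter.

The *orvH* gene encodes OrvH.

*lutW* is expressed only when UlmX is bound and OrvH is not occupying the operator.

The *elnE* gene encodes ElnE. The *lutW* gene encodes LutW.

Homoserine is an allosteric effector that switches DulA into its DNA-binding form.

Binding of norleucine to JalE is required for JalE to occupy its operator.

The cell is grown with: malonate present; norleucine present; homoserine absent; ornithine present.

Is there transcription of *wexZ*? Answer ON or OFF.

ON

Norleucine is present, so JalE is active.
Homoserine is absent, so DulA is inactive.
With repressor JalE bound, *elnE* is not transcribed.
So ElnE is not produced.
Malonate is present, so UlmS is inactive.
Required activator UlmS is absent, so *orvH* is not transcribed.
So OrvH is not produced.
Ornithine is present, so UlmX is active.
No repressor is bound and UlmX is active, so *lutW* is transcribed.
So LutW is produced and active.
No repressor is bound and LutW is active, so *wexZ* is transcribed.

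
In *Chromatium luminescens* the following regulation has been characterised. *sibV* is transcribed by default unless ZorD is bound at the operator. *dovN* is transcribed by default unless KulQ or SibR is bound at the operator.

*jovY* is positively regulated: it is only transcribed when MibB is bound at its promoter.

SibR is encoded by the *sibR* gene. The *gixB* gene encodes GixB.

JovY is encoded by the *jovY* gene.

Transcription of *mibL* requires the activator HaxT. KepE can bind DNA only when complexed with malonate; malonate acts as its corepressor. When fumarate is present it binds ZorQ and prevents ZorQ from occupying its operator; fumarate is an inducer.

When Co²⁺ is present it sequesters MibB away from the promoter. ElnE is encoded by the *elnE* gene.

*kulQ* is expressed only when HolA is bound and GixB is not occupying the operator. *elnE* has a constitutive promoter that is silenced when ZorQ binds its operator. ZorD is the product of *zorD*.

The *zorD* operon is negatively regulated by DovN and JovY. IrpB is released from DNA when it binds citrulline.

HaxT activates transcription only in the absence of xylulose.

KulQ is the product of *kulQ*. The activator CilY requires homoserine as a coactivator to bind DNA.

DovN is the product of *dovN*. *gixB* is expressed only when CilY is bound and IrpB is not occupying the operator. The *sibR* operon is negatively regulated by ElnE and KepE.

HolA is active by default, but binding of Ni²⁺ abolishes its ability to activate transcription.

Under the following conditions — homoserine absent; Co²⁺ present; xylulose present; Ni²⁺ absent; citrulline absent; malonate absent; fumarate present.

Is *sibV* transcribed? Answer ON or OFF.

Homoserine is absent, so CilY is inactive.
Citrulline is absent, so IrpB is active.
With repressor IrpB bound, *gixB* is not transcribed.
So GixB is not produced.
Ni²⁺ is absent, so HolA is active.
No repressor is bound and HolA is active, so *kulQ* is transcribed.
So KulQ is produced and active.
Fumarate is present, so ZorQ is inactive.
With no repressor bound, *elnE* is transcribed.
So ElnE is produced and active.
Malonate is absent, so KepE is inactive.
With repressor ElnE bound, *sibR* is not transcribed.
So SibR is not produced.
With repressor KulQ bound, *dovN* is not transcribed.
So DovN is not produced.
Co²⁺ is present, so MibB is inactive.
Required activator MibB is absent, so *jovY* is not transcribed.
So JovY is not produced.
With no repressor bound, *zorD* is transcribed.
So ZorD is produced and active.
With repressor ZorD bound, *sibV* is not transcribed.

OFF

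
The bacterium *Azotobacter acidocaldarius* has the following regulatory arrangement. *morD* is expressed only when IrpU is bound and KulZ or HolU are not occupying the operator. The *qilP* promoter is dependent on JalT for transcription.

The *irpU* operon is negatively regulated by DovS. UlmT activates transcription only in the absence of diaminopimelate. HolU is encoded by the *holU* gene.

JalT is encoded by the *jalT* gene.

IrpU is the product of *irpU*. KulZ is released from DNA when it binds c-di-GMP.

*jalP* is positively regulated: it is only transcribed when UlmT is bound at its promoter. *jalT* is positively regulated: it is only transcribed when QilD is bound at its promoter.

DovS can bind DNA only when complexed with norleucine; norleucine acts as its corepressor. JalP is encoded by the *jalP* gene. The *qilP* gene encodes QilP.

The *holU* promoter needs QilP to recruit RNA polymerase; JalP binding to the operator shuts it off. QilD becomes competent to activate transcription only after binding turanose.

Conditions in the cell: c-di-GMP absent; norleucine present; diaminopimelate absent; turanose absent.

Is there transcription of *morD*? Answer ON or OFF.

OFF

c-di-GMP is absent, so KulZ is active.
Diaminopimelate is absent, so UlmT is active.
No repressor is bound and UlmT is active, so *jalP* is transcribed.
So JalP is produced and active.
Turanose is absent, so QilD is inactive.
Required activator QilD is absent, so *jalT* is not transcribed.
So JalT is not produced.
Required activator JalT is absent, so *qilP* is not transcribed.
So QilP is not produced.
With repressor JalP bound, *holU* is not transcribed.
So HolU is not produced.
Norleucine is present, so DovS is active.
With repressor DovS bound, *irpU* is not transcribed.
So IrpU is not produced.
With repressor KulZ bound, *morD* is not transcribed.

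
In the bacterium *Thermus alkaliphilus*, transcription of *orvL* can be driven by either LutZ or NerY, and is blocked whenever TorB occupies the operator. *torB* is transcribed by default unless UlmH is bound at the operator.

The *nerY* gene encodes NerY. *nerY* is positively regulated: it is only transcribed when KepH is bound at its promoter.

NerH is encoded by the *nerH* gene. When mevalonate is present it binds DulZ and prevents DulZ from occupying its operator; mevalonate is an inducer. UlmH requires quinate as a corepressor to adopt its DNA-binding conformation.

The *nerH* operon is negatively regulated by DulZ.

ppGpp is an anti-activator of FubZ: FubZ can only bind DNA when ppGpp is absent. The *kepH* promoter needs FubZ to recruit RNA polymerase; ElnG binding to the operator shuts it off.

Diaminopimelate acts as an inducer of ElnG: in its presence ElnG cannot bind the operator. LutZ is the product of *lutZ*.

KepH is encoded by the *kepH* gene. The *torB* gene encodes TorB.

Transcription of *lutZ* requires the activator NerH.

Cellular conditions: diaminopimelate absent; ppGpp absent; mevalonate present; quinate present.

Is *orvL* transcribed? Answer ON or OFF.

ON

Mevalonate is present, so DulZ is inactive.
With no repressor bound, *nerH* is transcribed.
So NerH is produced and active.
No repressor is bound and NerH is active, so *lutZ* is transcribed.
So LutZ is produced and active.
ppGpp is absent, so FubZ is active.
Diaminopimelate is absent, so ElnG is active.
With repressor ElnG bound, *kepH* is not transcribed.
So KepH is not produced.
Required activator KepH is absent, so *nerY* is not transcribed.
So NerY is not produced.
Quinate is present, so UlmH is active.
With repressor UlmH bound, *torB* is not transcribed.
So TorB is not produced.
Activator LutZ is present, so *orvL* is transcribed.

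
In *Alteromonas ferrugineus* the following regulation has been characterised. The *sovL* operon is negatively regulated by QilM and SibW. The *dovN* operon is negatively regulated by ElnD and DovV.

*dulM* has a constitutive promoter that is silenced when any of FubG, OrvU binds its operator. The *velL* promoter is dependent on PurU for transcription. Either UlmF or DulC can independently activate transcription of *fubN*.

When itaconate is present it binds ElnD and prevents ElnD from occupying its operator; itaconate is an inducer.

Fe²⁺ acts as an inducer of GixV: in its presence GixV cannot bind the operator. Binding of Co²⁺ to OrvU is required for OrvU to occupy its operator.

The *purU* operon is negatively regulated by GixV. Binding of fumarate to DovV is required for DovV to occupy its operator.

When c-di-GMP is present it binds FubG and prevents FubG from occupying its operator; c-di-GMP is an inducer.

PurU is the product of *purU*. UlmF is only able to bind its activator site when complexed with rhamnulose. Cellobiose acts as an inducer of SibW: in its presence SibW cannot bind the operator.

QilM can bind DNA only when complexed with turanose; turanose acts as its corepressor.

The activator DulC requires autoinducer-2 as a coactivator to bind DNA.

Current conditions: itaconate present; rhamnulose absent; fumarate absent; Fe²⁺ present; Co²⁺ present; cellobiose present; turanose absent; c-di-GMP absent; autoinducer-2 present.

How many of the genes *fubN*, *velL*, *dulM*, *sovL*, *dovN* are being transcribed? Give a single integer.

Rhamnulose is absent, so UlmF is inactive.
Autoinducer-2 is present, so DulC is active.
Activator DulC is present, so *fubN* is transcribed.
→ *fubN* is ON.
Fe²⁺ is present, so GixV is inactive.
With no repressor bound, *purU* is transcribed.
So PurU is produced and active.
No repressor is bound and PurU is active, so *velL* is transcribed.
→ *velL* is ON.
c-di-GMP is absent, so FubG is active.
Co²⁺ is present, so OrvU is active.
With repressor FubG bound, *dulM* is not transcribed.
→ *dulM* is OFF.
Turanose is absent, so QilM is inactive.
Cellobiose is present, so SibW is inactive.
With no repressor bound, *sovL* is transcribed.
→ *sovL* is ON.
Itaconate is present, so ElnD is inactive.
Fumarate is absent, so DovV is inactive.
With no repressor bound, *dovN* is transcribed.
→ *dovN* is ON.
4 of the 5 genes are transcribed.

4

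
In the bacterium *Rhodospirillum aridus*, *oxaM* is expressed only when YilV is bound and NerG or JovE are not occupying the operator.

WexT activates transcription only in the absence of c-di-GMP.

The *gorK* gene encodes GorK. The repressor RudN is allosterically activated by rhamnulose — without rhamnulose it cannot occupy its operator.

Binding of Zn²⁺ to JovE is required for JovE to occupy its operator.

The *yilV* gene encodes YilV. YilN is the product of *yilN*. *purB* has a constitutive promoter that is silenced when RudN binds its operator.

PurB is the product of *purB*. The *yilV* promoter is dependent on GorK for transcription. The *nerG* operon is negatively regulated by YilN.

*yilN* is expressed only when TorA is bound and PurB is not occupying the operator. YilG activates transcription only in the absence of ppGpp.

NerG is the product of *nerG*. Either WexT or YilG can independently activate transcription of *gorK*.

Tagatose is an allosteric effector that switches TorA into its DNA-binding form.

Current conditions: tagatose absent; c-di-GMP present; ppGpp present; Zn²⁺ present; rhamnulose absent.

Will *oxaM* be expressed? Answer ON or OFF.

Tagatose is absent, so TorA is inactive.
Rhamnulose is absent, so RudN is inactive.
With no repressor bound, *purB* is transcribed.
So PurB is produced and active.
With repressor PurB bound, *yilN* is not transcribed.
So YilN is not produced.
With no repressor bound, *nerG* is transcribed.
So NerG is produced and active.
Zn²⁺ is present, so JovE is active.
c-di-GMP is present, so WexT is inactive.
ppGpp is present, so YilG is inactive.
No activator is available at the *gorK* promoter, so *gorK* is not transcribed.
So GorK is not produced.
Required activator GorK is absent, so *yilV* is not transcribed.
So YilV is not produced.
With repressor NerG bound, *oxaM* is not transcribed.

OFF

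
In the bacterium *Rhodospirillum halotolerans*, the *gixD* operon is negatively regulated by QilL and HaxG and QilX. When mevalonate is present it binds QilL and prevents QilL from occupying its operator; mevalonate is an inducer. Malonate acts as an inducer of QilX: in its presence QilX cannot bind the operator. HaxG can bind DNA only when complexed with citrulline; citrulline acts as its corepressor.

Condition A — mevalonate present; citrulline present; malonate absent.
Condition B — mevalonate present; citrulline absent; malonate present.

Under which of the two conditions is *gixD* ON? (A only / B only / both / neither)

B only

Condition A:
Mevalonate is present, so QilL is inactive.
Citrulline is present, so HaxG is active.
Malonate is absent, so QilX is active.
With repressor HaxG bound, *gixD* is not transcribed.
→ *gixD* is OFF in A.
Condition B:
Mevalonate is present, so QilL is inactive.
Citrulline is absent, so HaxG is inactive.
Malonate is present, so QilX is inactive.
With no repressor bound, *gixD* is transcribed.
→ *gixD* is ON in B.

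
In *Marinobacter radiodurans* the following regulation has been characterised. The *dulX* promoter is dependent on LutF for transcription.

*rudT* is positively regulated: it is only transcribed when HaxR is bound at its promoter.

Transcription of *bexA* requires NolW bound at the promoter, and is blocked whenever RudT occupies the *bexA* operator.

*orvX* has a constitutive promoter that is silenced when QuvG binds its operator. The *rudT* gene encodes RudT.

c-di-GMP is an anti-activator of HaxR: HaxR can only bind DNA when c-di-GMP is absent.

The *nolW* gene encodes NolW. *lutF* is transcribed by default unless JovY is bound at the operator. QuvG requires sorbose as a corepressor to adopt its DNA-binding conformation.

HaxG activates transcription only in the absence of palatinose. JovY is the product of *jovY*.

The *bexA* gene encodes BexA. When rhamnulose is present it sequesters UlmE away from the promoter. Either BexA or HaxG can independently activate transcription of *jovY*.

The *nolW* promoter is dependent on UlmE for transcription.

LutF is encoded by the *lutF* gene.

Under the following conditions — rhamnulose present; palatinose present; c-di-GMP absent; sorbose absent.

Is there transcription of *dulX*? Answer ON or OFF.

ON

c-di-GMP is absent, so HaxR is active.
No repressor is bound and HaxR is active, so *rudT* is transcribed.
So RudT is produced and active.
Rhamnulose is present, so UlmE is inactive.
Required activator UlmE is absent, so *nolW* is not transcribed.
So NolW is not produced.
With repressor RudT bound, *bexA* is not transcribed.
So BexA is not produced.
Palatinose is present, so HaxG is inactive.
No activator is available at the *jovY* promoter, so *jovY* is not transcribed.
So JovY is not produced.
With no repressor bound, *lutF* is transcribed.
So LutF is produced and active.
No repressor is bound and LutF is active, so *dulX* is transcribed.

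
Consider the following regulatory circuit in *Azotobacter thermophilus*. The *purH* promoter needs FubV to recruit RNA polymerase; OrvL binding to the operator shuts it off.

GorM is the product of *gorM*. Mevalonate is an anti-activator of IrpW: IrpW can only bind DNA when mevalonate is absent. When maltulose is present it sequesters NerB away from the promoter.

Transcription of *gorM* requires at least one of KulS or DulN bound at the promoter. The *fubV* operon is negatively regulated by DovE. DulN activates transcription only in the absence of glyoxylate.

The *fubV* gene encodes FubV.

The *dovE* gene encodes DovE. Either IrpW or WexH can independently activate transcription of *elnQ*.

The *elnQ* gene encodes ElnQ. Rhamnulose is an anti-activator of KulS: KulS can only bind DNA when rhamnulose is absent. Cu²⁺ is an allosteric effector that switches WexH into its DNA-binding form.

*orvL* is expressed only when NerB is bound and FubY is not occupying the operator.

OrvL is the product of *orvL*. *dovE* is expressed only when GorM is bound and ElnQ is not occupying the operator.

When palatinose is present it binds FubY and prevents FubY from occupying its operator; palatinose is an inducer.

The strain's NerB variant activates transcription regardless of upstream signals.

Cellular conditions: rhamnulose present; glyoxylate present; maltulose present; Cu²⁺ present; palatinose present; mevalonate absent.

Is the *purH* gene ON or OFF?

OFF

Mevalonate is absent, so IrpW is active.
Cu²⁺ is present, so WexH is active.
Activator IrpW is present, so *elnQ* is transcribed.
So ElnQ is produced and active.
Rhamnulose is present, so KulS is inactive.
Glyoxylate is present, so DulN is inactive.
No activator is available at the *gorM* promoter, so *gorM* is not transcribed.
So GorM is not produced.
With repressor ElnQ bound, *dovE* is not transcribed.
So DovE is not produced.
With no repressor bound, *fubV* is transcribed.
So FubV is produced and active.
NerB is constitutively active in this strain.
Palatinose is present, so FubY is inactive.
No repressor is bound and NerB is active, so *orvL* is transcribed.
So OrvL is produced and active.
With repressor OrvL bound, *purH* is not transcribed.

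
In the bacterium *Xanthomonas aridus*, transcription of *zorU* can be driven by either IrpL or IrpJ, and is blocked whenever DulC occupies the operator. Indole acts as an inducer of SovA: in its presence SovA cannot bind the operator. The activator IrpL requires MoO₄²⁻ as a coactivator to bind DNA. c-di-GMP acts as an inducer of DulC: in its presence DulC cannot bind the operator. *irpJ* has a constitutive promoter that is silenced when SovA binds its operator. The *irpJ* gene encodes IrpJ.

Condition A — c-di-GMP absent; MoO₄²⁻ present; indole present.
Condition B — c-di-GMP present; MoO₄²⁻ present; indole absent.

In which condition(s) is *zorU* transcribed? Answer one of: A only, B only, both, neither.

Condition A:
c-di-GMP is absent, so DulC is active.
MoO₄²⁻ is present, so IrpL is active.
Indole is present, so SovA is inactive.
With no repressor bound, *irpJ* is transcribed.
So IrpJ is produced and active.
With repressor DulC bound, *zorU* is not transcribed.
→ *zorU* is OFF in A.
Condition B:
c-di-GMP is present, so DulC is inactive.
MoO₄²⁻ is present, so IrpL is active.
Indole is absent, so SovA is active.
With repressor SovA bound, *irpJ* is not transcribed.
So IrpJ is not produced.
Activator IrpL is present, so *zorU* is transcribed.
→ *zorU* is ON in B.

B only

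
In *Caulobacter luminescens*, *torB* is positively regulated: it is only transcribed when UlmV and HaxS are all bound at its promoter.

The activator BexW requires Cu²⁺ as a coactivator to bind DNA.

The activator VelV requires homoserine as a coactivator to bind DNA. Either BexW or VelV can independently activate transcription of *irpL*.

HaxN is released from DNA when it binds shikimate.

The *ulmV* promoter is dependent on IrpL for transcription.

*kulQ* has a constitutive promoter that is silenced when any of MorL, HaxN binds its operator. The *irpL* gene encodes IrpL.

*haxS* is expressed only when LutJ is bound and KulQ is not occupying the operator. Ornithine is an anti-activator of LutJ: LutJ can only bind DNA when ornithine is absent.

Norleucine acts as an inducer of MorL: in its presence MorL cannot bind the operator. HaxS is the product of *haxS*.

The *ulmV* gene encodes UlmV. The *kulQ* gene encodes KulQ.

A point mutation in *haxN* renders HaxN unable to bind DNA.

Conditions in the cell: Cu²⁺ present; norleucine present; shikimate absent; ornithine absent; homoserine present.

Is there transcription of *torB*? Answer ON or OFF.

OFF

Cu²⁺ is present, so BexW is active.
Homoserine is present, so VelV is active.
Activator BexW is present, so *irpL* is transcribed.
So IrpL is produced and active.
No repressor is bound and IrpL is active, so *ulmV* is transcribed.
So UlmV is produced and active.
Ornithine is absent, so LutJ is active.
Norleucine is present, so MorL is inactive.
HaxN is non-functional in this strain, so it has no effect.
With no repressor bound, *kulQ* is transcribed.
So KulQ is produced and active.
With repressor KulQ bound, *haxS* is not transcribed.
So HaxS is not produced.
Required activator HaxS is absent, so *torB* is not transcribed.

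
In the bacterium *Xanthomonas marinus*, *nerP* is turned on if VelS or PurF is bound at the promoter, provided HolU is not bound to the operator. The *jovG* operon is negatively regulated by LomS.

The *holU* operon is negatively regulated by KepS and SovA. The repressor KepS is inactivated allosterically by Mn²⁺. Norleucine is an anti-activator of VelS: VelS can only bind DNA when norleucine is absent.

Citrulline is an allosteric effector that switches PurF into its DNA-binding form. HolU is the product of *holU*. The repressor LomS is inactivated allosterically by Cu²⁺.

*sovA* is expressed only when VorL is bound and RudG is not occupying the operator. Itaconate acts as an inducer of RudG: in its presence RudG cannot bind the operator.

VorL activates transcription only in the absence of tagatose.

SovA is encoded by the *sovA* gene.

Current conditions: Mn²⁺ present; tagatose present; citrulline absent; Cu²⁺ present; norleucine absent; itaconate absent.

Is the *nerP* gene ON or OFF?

Norleucine is absent, so VelS is active.
Mn²⁺ is present, so KepS is inactive.
Itaconate is absent, so RudG is active.
Tagatose is present, so VorL is inactive.
With repressor RudG bound, *sovA* is not transcribed.
So SovA is not produced.
With no repressor bound, *holU* is transcribed.
So HolU is produced and active.
Citrulline is absent, so PurF is inactive.
With repressor HolU bound, *nerP* is not transcribed.

OFF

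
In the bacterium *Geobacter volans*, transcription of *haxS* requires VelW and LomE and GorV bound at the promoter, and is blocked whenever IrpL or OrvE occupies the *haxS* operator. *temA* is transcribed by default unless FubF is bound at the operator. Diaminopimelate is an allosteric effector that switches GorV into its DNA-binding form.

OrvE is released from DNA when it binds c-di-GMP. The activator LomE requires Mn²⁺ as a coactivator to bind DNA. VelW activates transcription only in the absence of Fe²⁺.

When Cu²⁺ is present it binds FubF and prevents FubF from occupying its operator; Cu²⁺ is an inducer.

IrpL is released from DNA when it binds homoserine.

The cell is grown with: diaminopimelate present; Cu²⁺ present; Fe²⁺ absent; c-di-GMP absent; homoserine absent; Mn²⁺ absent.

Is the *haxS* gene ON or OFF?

OFF

Fe²⁺ is absent, so VelW is active.
Homoserine is absent, so IrpL is active.
c-di-GMP is absent, so OrvE is active.
Mn²⁺ is absent, so LomE is inactive.
Diaminopimelate is present, so GorV is active.
With repressor IrpL bound, *haxS* is not transcribed.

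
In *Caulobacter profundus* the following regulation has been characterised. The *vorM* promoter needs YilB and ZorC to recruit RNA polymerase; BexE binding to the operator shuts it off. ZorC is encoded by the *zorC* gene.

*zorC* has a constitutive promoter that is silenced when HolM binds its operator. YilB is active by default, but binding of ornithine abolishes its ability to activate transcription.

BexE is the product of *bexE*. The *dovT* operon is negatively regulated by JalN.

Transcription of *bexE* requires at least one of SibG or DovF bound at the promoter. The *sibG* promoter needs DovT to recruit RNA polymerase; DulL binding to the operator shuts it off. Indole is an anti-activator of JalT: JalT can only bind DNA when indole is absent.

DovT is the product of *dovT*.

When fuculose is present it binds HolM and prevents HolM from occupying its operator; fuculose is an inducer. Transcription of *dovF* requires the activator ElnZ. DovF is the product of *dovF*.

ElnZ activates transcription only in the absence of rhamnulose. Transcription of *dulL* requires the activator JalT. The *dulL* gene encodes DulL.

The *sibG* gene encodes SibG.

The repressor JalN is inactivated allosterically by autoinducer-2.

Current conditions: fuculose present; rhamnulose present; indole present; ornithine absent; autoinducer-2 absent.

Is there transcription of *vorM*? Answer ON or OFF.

Ornithine is absent, so YilB is active.
Fuculose is present, so HolM is inactive.
With no repressor bound, *zorC* is transcribed.
So ZorC is produced and active.
Autoinducer-2 is absent, so JalN is active.
With repressor JalN bound, *dovT* is not transcribed.
So DovT is not produced.
Indole is present, so JalT is inactive.
Required activator JalT is absent, so *dulL* is not transcribed.
So DulL is not produced.
Required activator DovT is absent, so *sibG* is not transcribed.
So SibG is not produced.
Rhamnulose is present, so ElnZ is inactive.
Required activator ElnZ is absent, so *dovF* is not transcribed.
So DovF is not produced.
No activator is available at the *bexE* promoter, so *bexE* is not transcribed.
So BexE is not produced.
No repressor is bound and YilB and ZorC are active, so *vorM* is transcribed.

ON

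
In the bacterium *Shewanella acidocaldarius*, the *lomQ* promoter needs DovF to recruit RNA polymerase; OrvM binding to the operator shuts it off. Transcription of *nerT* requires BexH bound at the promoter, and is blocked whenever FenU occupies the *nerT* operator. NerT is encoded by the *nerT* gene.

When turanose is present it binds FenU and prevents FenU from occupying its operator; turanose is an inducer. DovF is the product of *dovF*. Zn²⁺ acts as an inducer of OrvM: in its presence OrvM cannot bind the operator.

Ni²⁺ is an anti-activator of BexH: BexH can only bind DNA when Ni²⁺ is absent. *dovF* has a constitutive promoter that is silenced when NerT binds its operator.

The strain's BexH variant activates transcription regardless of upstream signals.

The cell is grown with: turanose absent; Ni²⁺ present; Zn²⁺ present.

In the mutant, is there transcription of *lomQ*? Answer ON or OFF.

Zn²⁺ is present, so OrvM is inactive.
Turanose is absent, so FenU is active.
BexH is constitutively active in this strain.
With repressor FenU bound, *nerT* is not transcribed.
So NerT is not produced.
With no repressor bound, *dovF* is transcribed.
So DovF is produced and active.
No repressor is bound and DovF is active, so *lomQ* is transcribed.

ON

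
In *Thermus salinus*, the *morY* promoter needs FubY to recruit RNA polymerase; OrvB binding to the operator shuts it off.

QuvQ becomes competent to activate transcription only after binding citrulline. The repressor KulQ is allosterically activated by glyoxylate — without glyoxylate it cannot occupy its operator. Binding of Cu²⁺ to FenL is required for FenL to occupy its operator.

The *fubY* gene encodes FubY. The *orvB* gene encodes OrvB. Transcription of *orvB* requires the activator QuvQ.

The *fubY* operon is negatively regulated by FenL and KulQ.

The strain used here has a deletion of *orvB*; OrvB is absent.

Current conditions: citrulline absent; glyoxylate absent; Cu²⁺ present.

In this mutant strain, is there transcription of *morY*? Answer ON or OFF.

Cu²⁺ is present, so FenL is active.
Glyoxylate is absent, so KulQ is inactive.
With repressor FenL bound, *fubY* is not transcribed.
So FubY is not produced.
OrvB is non-functional in this strain, so it has no effect.
Required activator FubY is absent, so *morY* is not transcribed.

OFF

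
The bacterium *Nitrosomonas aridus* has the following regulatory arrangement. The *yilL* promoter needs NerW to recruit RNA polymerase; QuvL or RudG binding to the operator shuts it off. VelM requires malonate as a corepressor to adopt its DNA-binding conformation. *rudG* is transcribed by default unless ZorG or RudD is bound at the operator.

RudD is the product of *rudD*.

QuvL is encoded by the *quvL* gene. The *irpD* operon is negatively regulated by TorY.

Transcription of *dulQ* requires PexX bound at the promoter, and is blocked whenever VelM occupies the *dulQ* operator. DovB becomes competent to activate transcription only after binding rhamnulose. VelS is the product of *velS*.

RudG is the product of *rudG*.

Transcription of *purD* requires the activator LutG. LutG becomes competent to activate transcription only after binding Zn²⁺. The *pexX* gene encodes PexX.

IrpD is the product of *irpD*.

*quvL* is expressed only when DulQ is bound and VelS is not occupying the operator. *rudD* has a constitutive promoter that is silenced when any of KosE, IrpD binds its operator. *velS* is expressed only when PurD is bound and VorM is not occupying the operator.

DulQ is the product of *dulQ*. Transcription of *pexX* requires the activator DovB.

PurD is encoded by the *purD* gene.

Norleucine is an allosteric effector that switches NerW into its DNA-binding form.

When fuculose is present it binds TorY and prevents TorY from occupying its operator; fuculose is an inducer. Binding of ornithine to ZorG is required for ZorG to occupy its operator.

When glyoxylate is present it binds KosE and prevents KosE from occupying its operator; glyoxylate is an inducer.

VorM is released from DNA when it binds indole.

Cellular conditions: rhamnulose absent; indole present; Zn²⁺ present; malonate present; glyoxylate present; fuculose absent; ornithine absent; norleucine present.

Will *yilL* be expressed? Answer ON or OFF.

ON

Zn²⁺ is present, so LutG is active.
No repressor is bound and LutG is active, so *purD* is transcribed.
So PurD is produced and active.
Indole is present, so VorM is inactive.
No repressor is bound and PurD is active, so *velS* is transcribed.
So VelS is produced and active.
Malonate is present, so VelM is active.
Rhamnulose is absent, so DovB is inactive.
Required activator DovB is absent, so *pexX* is not transcribed.
So PexX is not produced.
With repressor VelM bound, *dulQ* is not transcribed.
So DulQ is not produced.
With repressor VelS bound, *quvL* is not transcribed.
So QuvL is not produced.
Ornithine is absent, so ZorG is inactive.
Glyoxylate is present, so KosE is inactive.
Fuculose is absent, so TorY is active.
With repressor TorY bound, *irpD* is not transcribed.
So IrpD is not produced.
With no repressor bound, *rudD* is transcribed.
So RudD is produced and active.
With repressor RudD bound, *rudG* is not transcribed.
So RudG is not produced.
Norleucine is present, so NerW is active.
No repressor is bound and NerW is active, so *yilL* is transcribed.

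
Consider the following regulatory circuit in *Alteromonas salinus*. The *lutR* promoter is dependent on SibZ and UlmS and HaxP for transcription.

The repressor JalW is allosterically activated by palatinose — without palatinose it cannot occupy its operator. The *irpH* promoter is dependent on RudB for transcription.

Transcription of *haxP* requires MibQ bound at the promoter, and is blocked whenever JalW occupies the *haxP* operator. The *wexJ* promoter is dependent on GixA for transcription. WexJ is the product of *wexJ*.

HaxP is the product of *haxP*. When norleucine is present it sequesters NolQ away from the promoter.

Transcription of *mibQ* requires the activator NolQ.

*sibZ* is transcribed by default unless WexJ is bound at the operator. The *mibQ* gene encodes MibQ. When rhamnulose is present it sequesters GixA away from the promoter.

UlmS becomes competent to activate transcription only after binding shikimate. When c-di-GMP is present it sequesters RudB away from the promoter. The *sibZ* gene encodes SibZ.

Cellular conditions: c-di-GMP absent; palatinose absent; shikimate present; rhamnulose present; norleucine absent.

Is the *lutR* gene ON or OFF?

Rhamnulose is present, so GixA is inactive.
Required activator GixA is absent, so *wexJ* is not transcribed.
So WexJ is not produced.
With no repressor bound, *sibZ* is transcribed.
So SibZ is produced and active.
Shikimate is present, so UlmS is active.
Palatinose is absent, so JalW is inactive.
Norleucine is absent, so NolQ is active.
No repressor is bound and NolQ is active, so *mibQ* is transcribed.
So MibQ is produced and active.
No repressor is bound and MibQ is active, so *haxP* is transcribed.
So HaxP is produced and active.
No repressor is bound and SibZ and UlmS and HaxP are active, so *lutR* is transcribed.

ON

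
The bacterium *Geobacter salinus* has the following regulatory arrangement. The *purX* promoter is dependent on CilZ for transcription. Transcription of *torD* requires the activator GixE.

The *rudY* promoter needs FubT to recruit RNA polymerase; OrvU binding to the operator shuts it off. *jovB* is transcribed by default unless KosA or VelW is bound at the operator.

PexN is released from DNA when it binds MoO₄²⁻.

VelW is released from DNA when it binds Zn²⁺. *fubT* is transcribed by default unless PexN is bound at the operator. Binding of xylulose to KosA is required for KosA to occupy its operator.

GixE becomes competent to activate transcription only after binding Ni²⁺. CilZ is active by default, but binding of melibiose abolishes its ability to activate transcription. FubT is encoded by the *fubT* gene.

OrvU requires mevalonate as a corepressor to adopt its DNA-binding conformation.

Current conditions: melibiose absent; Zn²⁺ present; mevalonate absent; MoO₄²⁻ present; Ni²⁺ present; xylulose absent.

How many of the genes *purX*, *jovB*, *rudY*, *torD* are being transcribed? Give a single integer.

4

Melibiose is absent, so CilZ is active.
No repressor is bound and CilZ is active, so *purX* is transcribed.
→ *purX* is ON.
Xylulose is absent, so KosA is inactive.
Zn²⁺ is present, so VelW is inactive.
With no repressor bound, *jovB* is transcribed.
→ *jovB* is ON.
Mevalonate is absent, so OrvU is inactive.
MoO₄²⁻ is present, so PexN is inactive.
With no repressor bound, *fubT* is transcribed.
So FubT is produced and active.
No repressor is bound and FubT is active, so *rudY* is transcribed.
→ *rudY* is ON.
Ni²⁺ is present, so GixE is active.
No repressor is bound and GixE is active, so *torD* is transcribed.
→ *torD* is ON.
4 of the 4 genes are transcribed.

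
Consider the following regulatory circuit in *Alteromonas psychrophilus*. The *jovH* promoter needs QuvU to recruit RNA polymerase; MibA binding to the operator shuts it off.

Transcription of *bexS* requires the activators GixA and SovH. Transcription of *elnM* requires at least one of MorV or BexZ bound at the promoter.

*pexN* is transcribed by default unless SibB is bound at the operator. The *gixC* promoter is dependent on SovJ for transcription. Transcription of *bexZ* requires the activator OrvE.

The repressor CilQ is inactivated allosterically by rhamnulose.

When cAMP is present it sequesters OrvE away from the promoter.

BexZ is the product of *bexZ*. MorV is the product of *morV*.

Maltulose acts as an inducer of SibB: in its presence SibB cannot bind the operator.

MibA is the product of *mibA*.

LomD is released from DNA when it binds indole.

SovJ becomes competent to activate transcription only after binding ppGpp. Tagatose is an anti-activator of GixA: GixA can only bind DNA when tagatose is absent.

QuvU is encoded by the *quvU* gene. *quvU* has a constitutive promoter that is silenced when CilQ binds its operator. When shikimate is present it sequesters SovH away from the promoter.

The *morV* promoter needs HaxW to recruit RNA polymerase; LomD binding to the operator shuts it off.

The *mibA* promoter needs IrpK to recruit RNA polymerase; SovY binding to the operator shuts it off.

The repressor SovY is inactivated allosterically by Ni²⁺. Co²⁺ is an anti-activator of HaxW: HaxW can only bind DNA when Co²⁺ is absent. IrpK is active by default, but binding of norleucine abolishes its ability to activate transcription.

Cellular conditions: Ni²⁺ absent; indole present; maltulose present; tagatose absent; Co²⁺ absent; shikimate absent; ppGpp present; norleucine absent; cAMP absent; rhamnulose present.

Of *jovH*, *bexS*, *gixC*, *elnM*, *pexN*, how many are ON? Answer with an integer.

5

Ni²⁺ is absent, so SovY is active.
Norleucine is absent, so IrpK is active.
With repressor SovY bound, *mibA* is not transcribed.
So MibA is not produced.
Rhamnulose is present, so CilQ is inactive.
With no repressor bound, *quvU* is transcribed.
So QuvU is produced and active.
No repressor is bound and QuvU is active, so *jovH* is transcribed.
→ *jovH* is ON.
Tagatose is absent, so GixA is active.
Shikimate is absent, so SovH is active.
No repressor is bound and GixA and SovH are active, so *bexS* is transcribed.
→ *bexS* is ON.
ppGpp is present, so SovJ is active.
No repressor is bound and SovJ is active, so *gixC* is transcribed.
→ *gixC* is ON.
Co²⁺ is absent, so HaxW is active.
Indole is present, so LomD is inactive.
No repressor is bound and HaxW is active, so *morV* is transcribed.
So MorV is produced and active.
cAMP is absent, so OrvE is active.
No repressor is bound and OrvE is active, so *bexZ* is transcribed.
So BexZ is produced and active.
Activator MorV is present, so *elnM* is transcribed.
→ *elnM* is ON.
Maltulose is present, so SibB is inactive.
With no repressor bound, *pexN* is transcribed.
→ *pexN* is ON.
5 of the 5 genes are transcribed.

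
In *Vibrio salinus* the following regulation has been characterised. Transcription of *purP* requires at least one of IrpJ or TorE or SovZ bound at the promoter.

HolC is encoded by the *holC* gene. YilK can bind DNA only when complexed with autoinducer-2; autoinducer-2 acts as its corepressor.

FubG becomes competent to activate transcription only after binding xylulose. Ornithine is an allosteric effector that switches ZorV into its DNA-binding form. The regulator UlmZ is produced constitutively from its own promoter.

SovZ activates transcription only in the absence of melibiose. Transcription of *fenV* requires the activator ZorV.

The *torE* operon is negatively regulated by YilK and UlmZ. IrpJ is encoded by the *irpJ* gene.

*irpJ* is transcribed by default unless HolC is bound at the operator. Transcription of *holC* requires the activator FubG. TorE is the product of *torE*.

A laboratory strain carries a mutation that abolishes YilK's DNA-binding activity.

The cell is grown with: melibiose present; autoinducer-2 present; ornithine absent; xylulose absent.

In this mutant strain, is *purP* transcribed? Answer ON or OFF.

Xylulose is absent, so FubG is inactive.
Required activator FubG is absent, so *holC* is not transcribed.
So HolC is not produced.
With no repressor bound, *irpJ* is transcribed.
So IrpJ is produced and active.
YilK is non-functional in this strain, so it has no effect.
UlmZ is produced constitutively and is active.
With repressor UlmZ bound, *torE* is not transcribed.
So TorE is not produced.
Melibiose is present, so SovZ is inactive.
Activator IrpJ is present, so *purP* is transcribed.

ON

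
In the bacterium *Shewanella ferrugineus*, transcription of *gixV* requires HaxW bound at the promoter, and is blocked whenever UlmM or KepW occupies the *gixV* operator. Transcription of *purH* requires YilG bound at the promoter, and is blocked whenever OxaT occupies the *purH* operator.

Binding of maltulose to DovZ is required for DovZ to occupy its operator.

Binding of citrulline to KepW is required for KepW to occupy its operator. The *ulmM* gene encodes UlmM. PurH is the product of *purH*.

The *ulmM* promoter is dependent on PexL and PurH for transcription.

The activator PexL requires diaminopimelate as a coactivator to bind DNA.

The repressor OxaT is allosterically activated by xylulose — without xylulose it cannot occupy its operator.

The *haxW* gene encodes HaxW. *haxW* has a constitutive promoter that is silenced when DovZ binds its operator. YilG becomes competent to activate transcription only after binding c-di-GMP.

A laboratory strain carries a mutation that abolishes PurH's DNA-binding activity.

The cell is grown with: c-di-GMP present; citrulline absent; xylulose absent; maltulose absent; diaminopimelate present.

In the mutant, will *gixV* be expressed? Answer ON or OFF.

Diaminopimelate is present, so PexL is active.
PurH is non-functional in this strain, so it has no effect.
Required activator PurH is absent, so *ulmM* is not transcribed.
So UlmM is not produced.
Maltulose is absent, so DovZ is inactive.
With no repressor bound, *haxW* is transcribed.
So HaxW is produced and active.
Citrulline is absent, so KepW is inactive.
No repressor is bound and HaxW is active, so *gixV* is transcribed.

ON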